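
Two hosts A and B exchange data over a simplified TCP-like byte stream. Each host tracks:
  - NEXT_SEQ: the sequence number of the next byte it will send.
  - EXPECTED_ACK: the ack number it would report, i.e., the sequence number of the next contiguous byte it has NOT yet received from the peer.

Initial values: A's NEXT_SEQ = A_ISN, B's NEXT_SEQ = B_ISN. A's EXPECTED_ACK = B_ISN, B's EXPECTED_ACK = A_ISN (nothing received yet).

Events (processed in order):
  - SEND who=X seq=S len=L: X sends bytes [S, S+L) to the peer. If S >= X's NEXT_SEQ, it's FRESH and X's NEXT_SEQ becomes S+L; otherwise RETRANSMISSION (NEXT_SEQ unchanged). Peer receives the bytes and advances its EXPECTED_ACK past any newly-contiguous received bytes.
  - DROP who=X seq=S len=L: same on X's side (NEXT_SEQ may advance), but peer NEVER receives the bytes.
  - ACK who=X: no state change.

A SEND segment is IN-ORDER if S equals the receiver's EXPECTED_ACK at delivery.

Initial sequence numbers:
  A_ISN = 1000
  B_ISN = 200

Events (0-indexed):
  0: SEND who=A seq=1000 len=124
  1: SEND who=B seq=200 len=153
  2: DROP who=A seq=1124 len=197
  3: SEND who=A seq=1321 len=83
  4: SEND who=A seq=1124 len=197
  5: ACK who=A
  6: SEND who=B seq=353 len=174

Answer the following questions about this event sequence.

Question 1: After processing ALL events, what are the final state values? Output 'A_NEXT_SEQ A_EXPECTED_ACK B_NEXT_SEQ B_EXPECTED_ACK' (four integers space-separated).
Answer: 1404 527 527 1404

Derivation:
After event 0: A_seq=1124 A_ack=200 B_seq=200 B_ack=1124
After event 1: A_seq=1124 A_ack=353 B_seq=353 B_ack=1124
After event 2: A_seq=1321 A_ack=353 B_seq=353 B_ack=1124
After event 3: A_seq=1404 A_ack=353 B_seq=353 B_ack=1124
After event 4: A_seq=1404 A_ack=353 B_seq=353 B_ack=1404
After event 5: A_seq=1404 A_ack=353 B_seq=353 B_ack=1404
After event 6: A_seq=1404 A_ack=527 B_seq=527 B_ack=1404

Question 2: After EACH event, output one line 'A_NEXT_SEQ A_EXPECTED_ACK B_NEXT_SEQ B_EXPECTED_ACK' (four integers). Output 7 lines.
1124 200 200 1124
1124 353 353 1124
1321 353 353 1124
1404 353 353 1124
1404 353 353 1404
1404 353 353 1404
1404 527 527 1404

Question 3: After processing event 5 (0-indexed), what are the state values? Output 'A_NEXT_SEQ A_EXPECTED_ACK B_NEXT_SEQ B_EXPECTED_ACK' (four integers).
After event 0: A_seq=1124 A_ack=200 B_seq=200 B_ack=1124
After event 1: A_seq=1124 A_ack=353 B_seq=353 B_ack=1124
After event 2: A_seq=1321 A_ack=353 B_seq=353 B_ack=1124
After event 3: A_seq=1404 A_ack=353 B_seq=353 B_ack=1124
After event 4: A_seq=1404 A_ack=353 B_seq=353 B_ack=1404
After event 5: A_seq=1404 A_ack=353 B_seq=353 B_ack=1404

1404 353 353 1404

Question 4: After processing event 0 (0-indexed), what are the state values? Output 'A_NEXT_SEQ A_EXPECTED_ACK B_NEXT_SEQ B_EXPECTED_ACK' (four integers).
After event 0: A_seq=1124 A_ack=200 B_seq=200 B_ack=1124

1124 200 200 1124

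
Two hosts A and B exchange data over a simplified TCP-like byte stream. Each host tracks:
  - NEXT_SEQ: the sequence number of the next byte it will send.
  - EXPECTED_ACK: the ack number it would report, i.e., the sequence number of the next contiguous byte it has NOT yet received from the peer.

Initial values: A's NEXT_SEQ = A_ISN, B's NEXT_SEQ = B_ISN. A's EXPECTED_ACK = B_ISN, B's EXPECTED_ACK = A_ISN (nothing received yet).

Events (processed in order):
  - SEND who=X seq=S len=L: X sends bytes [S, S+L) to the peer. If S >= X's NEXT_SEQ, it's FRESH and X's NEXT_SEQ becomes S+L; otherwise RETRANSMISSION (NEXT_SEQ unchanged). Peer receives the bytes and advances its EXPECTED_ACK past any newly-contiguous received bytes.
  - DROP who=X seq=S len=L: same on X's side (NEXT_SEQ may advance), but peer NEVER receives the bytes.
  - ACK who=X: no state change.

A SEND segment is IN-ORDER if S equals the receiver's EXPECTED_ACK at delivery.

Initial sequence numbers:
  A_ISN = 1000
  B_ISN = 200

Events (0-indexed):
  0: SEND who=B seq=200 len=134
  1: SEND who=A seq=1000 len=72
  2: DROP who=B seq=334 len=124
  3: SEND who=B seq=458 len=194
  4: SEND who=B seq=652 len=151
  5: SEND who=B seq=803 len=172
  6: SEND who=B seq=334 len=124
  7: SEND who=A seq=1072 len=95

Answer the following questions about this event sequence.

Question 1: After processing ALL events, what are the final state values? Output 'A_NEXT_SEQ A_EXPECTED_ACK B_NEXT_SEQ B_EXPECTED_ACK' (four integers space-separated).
Answer: 1167 975 975 1167

Derivation:
After event 0: A_seq=1000 A_ack=334 B_seq=334 B_ack=1000
After event 1: A_seq=1072 A_ack=334 B_seq=334 B_ack=1072
After event 2: A_seq=1072 A_ack=334 B_seq=458 B_ack=1072
After event 3: A_seq=1072 A_ack=334 B_seq=652 B_ack=1072
After event 4: A_seq=1072 A_ack=334 B_seq=803 B_ack=1072
After event 5: A_seq=1072 A_ack=334 B_seq=975 B_ack=1072
After event 6: A_seq=1072 A_ack=975 B_seq=975 B_ack=1072
After event 7: A_seq=1167 A_ack=975 B_seq=975 B_ack=1167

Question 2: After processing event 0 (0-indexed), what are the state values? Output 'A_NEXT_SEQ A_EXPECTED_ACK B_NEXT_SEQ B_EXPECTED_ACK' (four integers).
After event 0: A_seq=1000 A_ack=334 B_seq=334 B_ack=1000

1000 334 334 1000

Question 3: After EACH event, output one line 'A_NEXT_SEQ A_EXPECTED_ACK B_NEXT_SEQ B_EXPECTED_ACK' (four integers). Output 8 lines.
1000 334 334 1000
1072 334 334 1072
1072 334 458 1072
1072 334 652 1072
1072 334 803 1072
1072 334 975 1072
1072 975 975 1072
1167 975 975 1167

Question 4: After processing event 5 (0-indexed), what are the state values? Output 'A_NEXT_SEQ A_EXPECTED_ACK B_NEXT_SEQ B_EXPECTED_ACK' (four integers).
After event 0: A_seq=1000 A_ack=334 B_seq=334 B_ack=1000
After event 1: A_seq=1072 A_ack=334 B_seq=334 B_ack=1072
After event 2: A_seq=1072 A_ack=334 B_seq=458 B_ack=1072
After event 3: A_seq=1072 A_ack=334 B_seq=652 B_ack=1072
After event 4: A_seq=1072 A_ack=334 B_seq=803 B_ack=1072
After event 5: A_seq=1072 A_ack=334 B_seq=975 B_ack=1072

1072 334 975 1072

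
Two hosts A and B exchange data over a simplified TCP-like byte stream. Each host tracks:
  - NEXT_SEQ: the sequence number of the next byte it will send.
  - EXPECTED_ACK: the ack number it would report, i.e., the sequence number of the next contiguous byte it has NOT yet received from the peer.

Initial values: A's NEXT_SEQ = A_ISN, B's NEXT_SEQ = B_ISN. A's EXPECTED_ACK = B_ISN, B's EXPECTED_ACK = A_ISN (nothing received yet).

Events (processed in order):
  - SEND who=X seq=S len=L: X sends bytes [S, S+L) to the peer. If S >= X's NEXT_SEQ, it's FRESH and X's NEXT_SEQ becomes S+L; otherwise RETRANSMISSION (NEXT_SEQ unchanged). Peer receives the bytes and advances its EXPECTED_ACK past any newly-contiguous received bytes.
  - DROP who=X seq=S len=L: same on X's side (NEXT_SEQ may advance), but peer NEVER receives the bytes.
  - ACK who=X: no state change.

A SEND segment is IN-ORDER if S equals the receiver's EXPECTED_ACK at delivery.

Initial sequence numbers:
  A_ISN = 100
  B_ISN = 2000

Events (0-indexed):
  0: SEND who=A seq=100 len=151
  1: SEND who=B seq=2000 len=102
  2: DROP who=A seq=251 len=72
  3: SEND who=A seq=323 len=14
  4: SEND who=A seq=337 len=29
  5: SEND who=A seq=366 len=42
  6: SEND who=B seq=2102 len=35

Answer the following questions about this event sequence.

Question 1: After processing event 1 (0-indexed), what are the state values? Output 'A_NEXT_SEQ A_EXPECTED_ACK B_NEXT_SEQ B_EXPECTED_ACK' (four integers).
After event 0: A_seq=251 A_ack=2000 B_seq=2000 B_ack=251
After event 1: A_seq=251 A_ack=2102 B_seq=2102 B_ack=251

251 2102 2102 251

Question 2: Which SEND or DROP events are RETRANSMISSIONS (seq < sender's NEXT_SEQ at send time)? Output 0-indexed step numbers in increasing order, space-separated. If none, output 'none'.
Answer: none

Derivation:
Step 0: SEND seq=100 -> fresh
Step 1: SEND seq=2000 -> fresh
Step 2: DROP seq=251 -> fresh
Step 3: SEND seq=323 -> fresh
Step 4: SEND seq=337 -> fresh
Step 5: SEND seq=366 -> fresh
Step 6: SEND seq=2102 -> fresh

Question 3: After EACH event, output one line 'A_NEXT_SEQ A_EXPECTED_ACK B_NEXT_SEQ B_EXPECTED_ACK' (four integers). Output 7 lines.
251 2000 2000 251
251 2102 2102 251
323 2102 2102 251
337 2102 2102 251
366 2102 2102 251
408 2102 2102 251
408 2137 2137 251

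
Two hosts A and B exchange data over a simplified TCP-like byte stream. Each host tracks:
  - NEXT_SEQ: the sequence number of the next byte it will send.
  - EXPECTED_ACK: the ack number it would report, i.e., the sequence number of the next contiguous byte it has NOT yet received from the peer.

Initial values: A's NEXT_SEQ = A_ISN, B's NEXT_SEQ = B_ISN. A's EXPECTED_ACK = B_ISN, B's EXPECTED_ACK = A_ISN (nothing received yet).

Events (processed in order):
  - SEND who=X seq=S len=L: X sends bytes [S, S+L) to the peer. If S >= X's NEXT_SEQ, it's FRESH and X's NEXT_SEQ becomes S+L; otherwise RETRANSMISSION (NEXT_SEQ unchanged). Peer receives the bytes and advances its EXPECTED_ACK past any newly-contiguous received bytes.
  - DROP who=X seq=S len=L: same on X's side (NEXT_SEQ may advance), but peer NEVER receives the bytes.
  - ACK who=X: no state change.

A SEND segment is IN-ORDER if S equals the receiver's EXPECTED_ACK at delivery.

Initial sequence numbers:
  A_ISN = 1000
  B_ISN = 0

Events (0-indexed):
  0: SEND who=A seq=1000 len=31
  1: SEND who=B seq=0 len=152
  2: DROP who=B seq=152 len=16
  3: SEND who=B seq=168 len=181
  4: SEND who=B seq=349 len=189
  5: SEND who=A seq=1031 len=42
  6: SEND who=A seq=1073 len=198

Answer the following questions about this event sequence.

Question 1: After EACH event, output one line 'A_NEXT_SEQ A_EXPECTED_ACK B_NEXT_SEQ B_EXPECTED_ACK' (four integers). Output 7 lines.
1031 0 0 1031
1031 152 152 1031
1031 152 168 1031
1031 152 349 1031
1031 152 538 1031
1073 152 538 1073
1271 152 538 1271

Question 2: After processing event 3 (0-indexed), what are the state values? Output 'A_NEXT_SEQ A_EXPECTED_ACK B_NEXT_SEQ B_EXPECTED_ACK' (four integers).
After event 0: A_seq=1031 A_ack=0 B_seq=0 B_ack=1031
After event 1: A_seq=1031 A_ack=152 B_seq=152 B_ack=1031
After event 2: A_seq=1031 A_ack=152 B_seq=168 B_ack=1031
After event 3: A_seq=1031 A_ack=152 B_seq=349 B_ack=1031

1031 152 349 1031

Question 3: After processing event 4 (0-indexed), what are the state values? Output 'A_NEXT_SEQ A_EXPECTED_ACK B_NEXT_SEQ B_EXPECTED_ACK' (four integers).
After event 0: A_seq=1031 A_ack=0 B_seq=0 B_ack=1031
After event 1: A_seq=1031 A_ack=152 B_seq=152 B_ack=1031
After event 2: A_seq=1031 A_ack=152 B_seq=168 B_ack=1031
After event 3: A_seq=1031 A_ack=152 B_seq=349 B_ack=1031
After event 4: A_seq=1031 A_ack=152 B_seq=538 B_ack=1031

1031 152 538 1031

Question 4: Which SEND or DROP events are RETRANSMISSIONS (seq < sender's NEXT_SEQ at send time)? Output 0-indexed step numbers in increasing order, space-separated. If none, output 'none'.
Answer: none

Derivation:
Step 0: SEND seq=1000 -> fresh
Step 1: SEND seq=0 -> fresh
Step 2: DROP seq=152 -> fresh
Step 3: SEND seq=168 -> fresh
Step 4: SEND seq=349 -> fresh
Step 5: SEND seq=1031 -> fresh
Step 6: SEND seq=1073 -> fresh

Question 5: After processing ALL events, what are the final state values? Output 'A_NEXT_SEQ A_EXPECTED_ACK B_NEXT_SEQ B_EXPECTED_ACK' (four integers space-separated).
After event 0: A_seq=1031 A_ack=0 B_seq=0 B_ack=1031
After event 1: A_seq=1031 A_ack=152 B_seq=152 B_ack=1031
After event 2: A_seq=1031 A_ack=152 B_seq=168 B_ack=1031
After event 3: A_seq=1031 A_ack=152 B_seq=349 B_ack=1031
After event 4: A_seq=1031 A_ack=152 B_seq=538 B_ack=1031
After event 5: A_seq=1073 A_ack=152 B_seq=538 B_ack=1073
After event 6: A_seq=1271 A_ack=152 B_seq=538 B_ack=1271

Answer: 1271 152 538 1271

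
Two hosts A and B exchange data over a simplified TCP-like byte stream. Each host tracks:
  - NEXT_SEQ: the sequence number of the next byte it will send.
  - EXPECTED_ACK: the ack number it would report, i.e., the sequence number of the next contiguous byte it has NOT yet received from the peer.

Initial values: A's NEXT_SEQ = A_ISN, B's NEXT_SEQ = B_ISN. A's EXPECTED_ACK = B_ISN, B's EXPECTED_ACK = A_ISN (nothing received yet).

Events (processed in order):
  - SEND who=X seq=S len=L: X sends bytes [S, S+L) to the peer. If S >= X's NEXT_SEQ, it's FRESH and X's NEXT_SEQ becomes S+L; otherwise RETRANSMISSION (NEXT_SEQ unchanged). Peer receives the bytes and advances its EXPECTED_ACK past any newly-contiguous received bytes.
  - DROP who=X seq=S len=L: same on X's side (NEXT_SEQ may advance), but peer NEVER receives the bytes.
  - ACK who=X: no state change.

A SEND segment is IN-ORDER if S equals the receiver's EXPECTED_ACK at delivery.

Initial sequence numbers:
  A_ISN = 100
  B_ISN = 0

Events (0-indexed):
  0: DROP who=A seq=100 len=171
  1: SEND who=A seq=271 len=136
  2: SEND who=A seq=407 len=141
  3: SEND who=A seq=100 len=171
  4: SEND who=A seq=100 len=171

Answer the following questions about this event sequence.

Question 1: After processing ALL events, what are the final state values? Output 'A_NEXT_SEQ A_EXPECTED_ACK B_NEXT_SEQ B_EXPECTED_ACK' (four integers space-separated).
Answer: 548 0 0 548

Derivation:
After event 0: A_seq=271 A_ack=0 B_seq=0 B_ack=100
After event 1: A_seq=407 A_ack=0 B_seq=0 B_ack=100
After event 2: A_seq=548 A_ack=0 B_seq=0 B_ack=100
After event 3: A_seq=548 A_ack=0 B_seq=0 B_ack=548
After event 4: A_seq=548 A_ack=0 B_seq=0 B_ack=548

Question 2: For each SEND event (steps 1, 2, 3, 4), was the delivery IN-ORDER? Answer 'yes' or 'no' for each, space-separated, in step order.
Step 1: SEND seq=271 -> out-of-order
Step 2: SEND seq=407 -> out-of-order
Step 3: SEND seq=100 -> in-order
Step 4: SEND seq=100 -> out-of-order

Answer: no no yes no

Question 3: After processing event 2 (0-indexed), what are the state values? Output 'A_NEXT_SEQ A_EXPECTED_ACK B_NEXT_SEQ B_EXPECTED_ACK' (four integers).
After event 0: A_seq=271 A_ack=0 B_seq=0 B_ack=100
After event 1: A_seq=407 A_ack=0 B_seq=0 B_ack=100
After event 2: A_seq=548 A_ack=0 B_seq=0 B_ack=100

548 0 0 100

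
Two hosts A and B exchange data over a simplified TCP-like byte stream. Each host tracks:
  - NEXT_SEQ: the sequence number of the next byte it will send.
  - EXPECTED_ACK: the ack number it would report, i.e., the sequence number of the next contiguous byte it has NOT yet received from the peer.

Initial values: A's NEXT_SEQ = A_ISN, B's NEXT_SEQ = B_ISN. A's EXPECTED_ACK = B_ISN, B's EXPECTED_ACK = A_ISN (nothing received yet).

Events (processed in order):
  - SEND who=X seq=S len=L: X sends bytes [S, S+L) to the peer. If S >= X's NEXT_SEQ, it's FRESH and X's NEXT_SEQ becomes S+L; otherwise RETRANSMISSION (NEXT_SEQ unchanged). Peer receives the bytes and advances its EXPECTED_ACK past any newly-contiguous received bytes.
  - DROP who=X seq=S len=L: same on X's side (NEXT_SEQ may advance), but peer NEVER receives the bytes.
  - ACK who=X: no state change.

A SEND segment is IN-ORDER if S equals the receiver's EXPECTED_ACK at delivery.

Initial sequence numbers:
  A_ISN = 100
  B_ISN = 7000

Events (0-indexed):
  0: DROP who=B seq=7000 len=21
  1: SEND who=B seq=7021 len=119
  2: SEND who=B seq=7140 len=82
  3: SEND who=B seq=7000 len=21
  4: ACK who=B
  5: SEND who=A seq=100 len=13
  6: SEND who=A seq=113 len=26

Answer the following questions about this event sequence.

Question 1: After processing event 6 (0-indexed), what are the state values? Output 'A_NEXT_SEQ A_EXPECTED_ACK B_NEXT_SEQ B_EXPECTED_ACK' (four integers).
After event 0: A_seq=100 A_ack=7000 B_seq=7021 B_ack=100
After event 1: A_seq=100 A_ack=7000 B_seq=7140 B_ack=100
After event 2: A_seq=100 A_ack=7000 B_seq=7222 B_ack=100
After event 3: A_seq=100 A_ack=7222 B_seq=7222 B_ack=100
After event 4: A_seq=100 A_ack=7222 B_seq=7222 B_ack=100
After event 5: A_seq=113 A_ack=7222 B_seq=7222 B_ack=113
After event 6: A_seq=139 A_ack=7222 B_seq=7222 B_ack=139

139 7222 7222 139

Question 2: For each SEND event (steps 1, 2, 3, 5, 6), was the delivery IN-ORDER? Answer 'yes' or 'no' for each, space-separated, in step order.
Answer: no no yes yes yes

Derivation:
Step 1: SEND seq=7021 -> out-of-order
Step 2: SEND seq=7140 -> out-of-order
Step 3: SEND seq=7000 -> in-order
Step 5: SEND seq=100 -> in-order
Step 6: SEND seq=113 -> in-order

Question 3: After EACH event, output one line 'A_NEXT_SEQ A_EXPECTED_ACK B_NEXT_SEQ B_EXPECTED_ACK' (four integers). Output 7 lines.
100 7000 7021 100
100 7000 7140 100
100 7000 7222 100
100 7222 7222 100
100 7222 7222 100
113 7222 7222 113
139 7222 7222 139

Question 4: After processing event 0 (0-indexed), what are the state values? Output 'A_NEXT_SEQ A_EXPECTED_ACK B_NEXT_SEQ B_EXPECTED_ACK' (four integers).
After event 0: A_seq=100 A_ack=7000 B_seq=7021 B_ack=100

100 7000 7021 100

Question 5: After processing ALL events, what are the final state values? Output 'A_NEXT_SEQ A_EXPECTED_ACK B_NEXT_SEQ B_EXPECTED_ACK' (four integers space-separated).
After event 0: A_seq=100 A_ack=7000 B_seq=7021 B_ack=100
After event 1: A_seq=100 A_ack=7000 B_seq=7140 B_ack=100
After event 2: A_seq=100 A_ack=7000 B_seq=7222 B_ack=100
After event 3: A_seq=100 A_ack=7222 B_seq=7222 B_ack=100
After event 4: A_seq=100 A_ack=7222 B_seq=7222 B_ack=100
After event 5: A_seq=113 A_ack=7222 B_seq=7222 B_ack=113
After event 6: A_seq=139 A_ack=7222 B_seq=7222 B_ack=139

Answer: 139 7222 7222 139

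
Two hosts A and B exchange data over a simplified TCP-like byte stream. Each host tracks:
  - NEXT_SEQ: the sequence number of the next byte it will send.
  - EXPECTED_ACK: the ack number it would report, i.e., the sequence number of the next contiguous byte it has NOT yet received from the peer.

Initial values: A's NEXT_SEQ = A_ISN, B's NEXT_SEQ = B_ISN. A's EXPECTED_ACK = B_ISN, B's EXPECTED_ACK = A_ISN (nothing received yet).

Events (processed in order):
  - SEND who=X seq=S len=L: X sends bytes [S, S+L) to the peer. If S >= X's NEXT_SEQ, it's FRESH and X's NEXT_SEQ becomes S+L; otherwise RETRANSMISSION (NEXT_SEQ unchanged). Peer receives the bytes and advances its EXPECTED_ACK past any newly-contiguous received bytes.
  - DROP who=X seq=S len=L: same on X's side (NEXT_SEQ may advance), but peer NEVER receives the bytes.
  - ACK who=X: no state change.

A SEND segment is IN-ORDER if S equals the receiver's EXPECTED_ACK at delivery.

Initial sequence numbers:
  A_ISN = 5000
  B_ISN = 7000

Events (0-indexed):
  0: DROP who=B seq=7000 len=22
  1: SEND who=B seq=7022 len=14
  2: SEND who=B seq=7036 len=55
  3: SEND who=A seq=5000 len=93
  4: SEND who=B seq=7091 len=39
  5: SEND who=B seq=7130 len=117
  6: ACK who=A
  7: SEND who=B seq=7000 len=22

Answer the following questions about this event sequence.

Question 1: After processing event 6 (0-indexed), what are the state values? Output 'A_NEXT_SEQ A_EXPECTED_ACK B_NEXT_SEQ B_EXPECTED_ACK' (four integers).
After event 0: A_seq=5000 A_ack=7000 B_seq=7022 B_ack=5000
After event 1: A_seq=5000 A_ack=7000 B_seq=7036 B_ack=5000
After event 2: A_seq=5000 A_ack=7000 B_seq=7091 B_ack=5000
After event 3: A_seq=5093 A_ack=7000 B_seq=7091 B_ack=5093
After event 4: A_seq=5093 A_ack=7000 B_seq=7130 B_ack=5093
After event 5: A_seq=5093 A_ack=7000 B_seq=7247 B_ack=5093
After event 6: A_seq=5093 A_ack=7000 B_seq=7247 B_ack=5093

5093 7000 7247 5093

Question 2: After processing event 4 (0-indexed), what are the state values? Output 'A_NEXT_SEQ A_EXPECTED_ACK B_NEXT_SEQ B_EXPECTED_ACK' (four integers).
After event 0: A_seq=5000 A_ack=7000 B_seq=7022 B_ack=5000
After event 1: A_seq=5000 A_ack=7000 B_seq=7036 B_ack=5000
After event 2: A_seq=5000 A_ack=7000 B_seq=7091 B_ack=5000
After event 3: A_seq=5093 A_ack=7000 B_seq=7091 B_ack=5093
After event 4: A_seq=5093 A_ack=7000 B_seq=7130 B_ack=5093

5093 7000 7130 5093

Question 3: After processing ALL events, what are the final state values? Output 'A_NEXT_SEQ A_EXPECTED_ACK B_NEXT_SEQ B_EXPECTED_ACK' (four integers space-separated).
After event 0: A_seq=5000 A_ack=7000 B_seq=7022 B_ack=5000
After event 1: A_seq=5000 A_ack=7000 B_seq=7036 B_ack=5000
After event 2: A_seq=5000 A_ack=7000 B_seq=7091 B_ack=5000
After event 3: A_seq=5093 A_ack=7000 B_seq=7091 B_ack=5093
After event 4: A_seq=5093 A_ack=7000 B_seq=7130 B_ack=5093
After event 5: A_seq=5093 A_ack=7000 B_seq=7247 B_ack=5093
After event 6: A_seq=5093 A_ack=7000 B_seq=7247 B_ack=5093
After event 7: A_seq=5093 A_ack=7247 B_seq=7247 B_ack=5093

Answer: 5093 7247 7247 5093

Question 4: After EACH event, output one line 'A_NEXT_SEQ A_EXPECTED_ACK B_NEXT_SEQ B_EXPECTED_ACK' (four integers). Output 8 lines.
5000 7000 7022 5000
5000 7000 7036 5000
5000 7000 7091 5000
5093 7000 7091 5093
5093 7000 7130 5093
5093 7000 7247 5093
5093 7000 7247 5093
5093 7247 7247 5093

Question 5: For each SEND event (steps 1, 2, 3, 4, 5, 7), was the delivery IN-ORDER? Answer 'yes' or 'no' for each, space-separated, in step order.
Step 1: SEND seq=7022 -> out-of-order
Step 2: SEND seq=7036 -> out-of-order
Step 3: SEND seq=5000 -> in-order
Step 4: SEND seq=7091 -> out-of-order
Step 5: SEND seq=7130 -> out-of-order
Step 7: SEND seq=7000 -> in-order

Answer: no no yes no no yes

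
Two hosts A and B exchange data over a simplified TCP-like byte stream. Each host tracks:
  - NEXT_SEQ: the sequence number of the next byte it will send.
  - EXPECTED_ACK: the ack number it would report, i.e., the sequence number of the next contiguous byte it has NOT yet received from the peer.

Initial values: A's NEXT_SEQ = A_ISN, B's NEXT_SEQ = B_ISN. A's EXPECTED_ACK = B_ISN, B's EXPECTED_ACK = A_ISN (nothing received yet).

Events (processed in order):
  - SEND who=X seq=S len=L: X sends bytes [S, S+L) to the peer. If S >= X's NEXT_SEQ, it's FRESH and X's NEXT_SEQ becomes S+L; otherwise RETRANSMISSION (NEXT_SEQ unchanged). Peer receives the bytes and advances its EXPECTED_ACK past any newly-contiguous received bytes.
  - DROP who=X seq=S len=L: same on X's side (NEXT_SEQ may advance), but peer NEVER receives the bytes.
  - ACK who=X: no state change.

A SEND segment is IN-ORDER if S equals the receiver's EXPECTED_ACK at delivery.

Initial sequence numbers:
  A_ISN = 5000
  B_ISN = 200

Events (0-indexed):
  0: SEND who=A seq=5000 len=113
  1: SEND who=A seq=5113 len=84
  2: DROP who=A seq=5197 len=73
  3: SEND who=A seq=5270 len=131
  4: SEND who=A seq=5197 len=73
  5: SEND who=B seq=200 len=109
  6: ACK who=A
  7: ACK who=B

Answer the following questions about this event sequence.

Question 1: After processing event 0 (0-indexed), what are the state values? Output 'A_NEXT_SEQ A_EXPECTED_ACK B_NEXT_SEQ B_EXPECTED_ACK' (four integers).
After event 0: A_seq=5113 A_ack=200 B_seq=200 B_ack=5113

5113 200 200 5113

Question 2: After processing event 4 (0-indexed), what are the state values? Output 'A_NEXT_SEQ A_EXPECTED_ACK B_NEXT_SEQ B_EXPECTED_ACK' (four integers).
After event 0: A_seq=5113 A_ack=200 B_seq=200 B_ack=5113
After event 1: A_seq=5197 A_ack=200 B_seq=200 B_ack=5197
After event 2: A_seq=5270 A_ack=200 B_seq=200 B_ack=5197
After event 3: A_seq=5401 A_ack=200 B_seq=200 B_ack=5197
After event 4: A_seq=5401 A_ack=200 B_seq=200 B_ack=5401

5401 200 200 5401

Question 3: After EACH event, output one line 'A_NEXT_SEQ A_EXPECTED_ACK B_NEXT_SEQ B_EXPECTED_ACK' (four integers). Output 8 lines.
5113 200 200 5113
5197 200 200 5197
5270 200 200 5197
5401 200 200 5197
5401 200 200 5401
5401 309 309 5401
5401 309 309 5401
5401 309 309 5401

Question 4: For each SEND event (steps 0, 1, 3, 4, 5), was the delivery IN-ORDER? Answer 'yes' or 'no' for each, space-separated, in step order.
Answer: yes yes no yes yes

Derivation:
Step 0: SEND seq=5000 -> in-order
Step 1: SEND seq=5113 -> in-order
Step 3: SEND seq=5270 -> out-of-order
Step 4: SEND seq=5197 -> in-order
Step 5: SEND seq=200 -> in-order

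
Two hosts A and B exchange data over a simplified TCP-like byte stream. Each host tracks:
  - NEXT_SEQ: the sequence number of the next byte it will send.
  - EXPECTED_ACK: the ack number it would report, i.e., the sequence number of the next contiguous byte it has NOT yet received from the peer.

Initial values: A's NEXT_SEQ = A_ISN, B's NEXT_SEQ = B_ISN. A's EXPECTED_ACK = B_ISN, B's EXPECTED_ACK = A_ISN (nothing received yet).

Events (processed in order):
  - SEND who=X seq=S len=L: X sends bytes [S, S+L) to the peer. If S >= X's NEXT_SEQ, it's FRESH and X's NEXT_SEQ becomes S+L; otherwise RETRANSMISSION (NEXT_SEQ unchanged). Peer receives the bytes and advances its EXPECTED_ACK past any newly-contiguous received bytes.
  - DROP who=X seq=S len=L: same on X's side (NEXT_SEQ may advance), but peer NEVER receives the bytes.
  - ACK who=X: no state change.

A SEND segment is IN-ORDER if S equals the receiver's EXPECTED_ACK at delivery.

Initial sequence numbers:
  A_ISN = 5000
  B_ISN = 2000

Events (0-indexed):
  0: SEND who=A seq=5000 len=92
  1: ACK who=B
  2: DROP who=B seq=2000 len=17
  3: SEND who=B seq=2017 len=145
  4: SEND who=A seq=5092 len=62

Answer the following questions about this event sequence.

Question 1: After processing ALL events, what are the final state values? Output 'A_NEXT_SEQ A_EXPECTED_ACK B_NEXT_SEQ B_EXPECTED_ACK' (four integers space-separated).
Answer: 5154 2000 2162 5154

Derivation:
After event 0: A_seq=5092 A_ack=2000 B_seq=2000 B_ack=5092
After event 1: A_seq=5092 A_ack=2000 B_seq=2000 B_ack=5092
After event 2: A_seq=5092 A_ack=2000 B_seq=2017 B_ack=5092
After event 3: A_seq=5092 A_ack=2000 B_seq=2162 B_ack=5092
After event 4: A_seq=5154 A_ack=2000 B_seq=2162 B_ack=5154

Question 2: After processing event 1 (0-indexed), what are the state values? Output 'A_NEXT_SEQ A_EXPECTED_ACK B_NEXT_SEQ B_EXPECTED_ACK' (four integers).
After event 0: A_seq=5092 A_ack=2000 B_seq=2000 B_ack=5092
After event 1: A_seq=5092 A_ack=2000 B_seq=2000 B_ack=5092

5092 2000 2000 5092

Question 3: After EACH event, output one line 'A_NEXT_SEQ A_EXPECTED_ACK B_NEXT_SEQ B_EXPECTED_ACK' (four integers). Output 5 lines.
5092 2000 2000 5092
5092 2000 2000 5092
5092 2000 2017 5092
5092 2000 2162 5092
5154 2000 2162 5154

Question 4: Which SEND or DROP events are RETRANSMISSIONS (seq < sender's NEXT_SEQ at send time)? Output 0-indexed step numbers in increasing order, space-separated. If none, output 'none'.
Step 0: SEND seq=5000 -> fresh
Step 2: DROP seq=2000 -> fresh
Step 3: SEND seq=2017 -> fresh
Step 4: SEND seq=5092 -> fresh

Answer: none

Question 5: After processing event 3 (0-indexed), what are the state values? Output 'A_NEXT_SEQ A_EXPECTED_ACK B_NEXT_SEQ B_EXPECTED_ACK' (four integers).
After event 0: A_seq=5092 A_ack=2000 B_seq=2000 B_ack=5092
After event 1: A_seq=5092 A_ack=2000 B_seq=2000 B_ack=5092
After event 2: A_seq=5092 A_ack=2000 B_seq=2017 B_ack=5092
After event 3: A_seq=5092 A_ack=2000 B_seq=2162 B_ack=5092

5092 2000 2162 5092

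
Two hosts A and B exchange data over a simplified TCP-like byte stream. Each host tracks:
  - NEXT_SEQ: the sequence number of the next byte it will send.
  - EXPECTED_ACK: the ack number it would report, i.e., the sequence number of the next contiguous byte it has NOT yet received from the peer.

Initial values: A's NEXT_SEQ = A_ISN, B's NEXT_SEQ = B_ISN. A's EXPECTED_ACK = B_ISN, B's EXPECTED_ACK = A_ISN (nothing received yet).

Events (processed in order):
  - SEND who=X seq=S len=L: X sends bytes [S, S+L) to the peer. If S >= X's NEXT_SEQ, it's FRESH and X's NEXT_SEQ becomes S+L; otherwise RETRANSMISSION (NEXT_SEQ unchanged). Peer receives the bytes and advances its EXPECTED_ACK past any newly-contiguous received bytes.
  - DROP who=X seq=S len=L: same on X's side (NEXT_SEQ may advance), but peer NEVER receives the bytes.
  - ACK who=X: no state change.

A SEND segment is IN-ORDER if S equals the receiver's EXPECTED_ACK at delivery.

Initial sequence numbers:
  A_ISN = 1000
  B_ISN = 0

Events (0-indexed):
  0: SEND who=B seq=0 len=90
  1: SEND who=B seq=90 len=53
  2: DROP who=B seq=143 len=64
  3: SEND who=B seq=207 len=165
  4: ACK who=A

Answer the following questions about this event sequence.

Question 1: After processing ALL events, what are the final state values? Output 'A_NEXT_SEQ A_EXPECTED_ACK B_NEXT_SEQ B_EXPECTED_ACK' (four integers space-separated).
Answer: 1000 143 372 1000

Derivation:
After event 0: A_seq=1000 A_ack=90 B_seq=90 B_ack=1000
After event 1: A_seq=1000 A_ack=143 B_seq=143 B_ack=1000
After event 2: A_seq=1000 A_ack=143 B_seq=207 B_ack=1000
After event 3: A_seq=1000 A_ack=143 B_seq=372 B_ack=1000
After event 4: A_seq=1000 A_ack=143 B_seq=372 B_ack=1000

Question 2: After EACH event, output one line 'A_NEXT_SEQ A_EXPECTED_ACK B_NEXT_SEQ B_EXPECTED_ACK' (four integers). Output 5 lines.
1000 90 90 1000
1000 143 143 1000
1000 143 207 1000
1000 143 372 1000
1000 143 372 1000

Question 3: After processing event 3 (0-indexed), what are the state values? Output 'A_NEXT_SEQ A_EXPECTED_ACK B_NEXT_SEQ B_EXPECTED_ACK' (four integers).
After event 0: A_seq=1000 A_ack=90 B_seq=90 B_ack=1000
After event 1: A_seq=1000 A_ack=143 B_seq=143 B_ack=1000
After event 2: A_seq=1000 A_ack=143 B_seq=207 B_ack=1000
After event 3: A_seq=1000 A_ack=143 B_seq=372 B_ack=1000

1000 143 372 1000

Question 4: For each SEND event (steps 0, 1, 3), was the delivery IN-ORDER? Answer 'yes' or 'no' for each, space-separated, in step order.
Answer: yes yes no

Derivation:
Step 0: SEND seq=0 -> in-order
Step 1: SEND seq=90 -> in-order
Step 3: SEND seq=207 -> out-of-order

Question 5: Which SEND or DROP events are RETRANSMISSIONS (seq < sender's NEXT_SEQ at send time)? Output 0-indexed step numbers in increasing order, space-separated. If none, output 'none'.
Answer: none

Derivation:
Step 0: SEND seq=0 -> fresh
Step 1: SEND seq=90 -> fresh
Step 2: DROP seq=143 -> fresh
Step 3: SEND seq=207 -> fresh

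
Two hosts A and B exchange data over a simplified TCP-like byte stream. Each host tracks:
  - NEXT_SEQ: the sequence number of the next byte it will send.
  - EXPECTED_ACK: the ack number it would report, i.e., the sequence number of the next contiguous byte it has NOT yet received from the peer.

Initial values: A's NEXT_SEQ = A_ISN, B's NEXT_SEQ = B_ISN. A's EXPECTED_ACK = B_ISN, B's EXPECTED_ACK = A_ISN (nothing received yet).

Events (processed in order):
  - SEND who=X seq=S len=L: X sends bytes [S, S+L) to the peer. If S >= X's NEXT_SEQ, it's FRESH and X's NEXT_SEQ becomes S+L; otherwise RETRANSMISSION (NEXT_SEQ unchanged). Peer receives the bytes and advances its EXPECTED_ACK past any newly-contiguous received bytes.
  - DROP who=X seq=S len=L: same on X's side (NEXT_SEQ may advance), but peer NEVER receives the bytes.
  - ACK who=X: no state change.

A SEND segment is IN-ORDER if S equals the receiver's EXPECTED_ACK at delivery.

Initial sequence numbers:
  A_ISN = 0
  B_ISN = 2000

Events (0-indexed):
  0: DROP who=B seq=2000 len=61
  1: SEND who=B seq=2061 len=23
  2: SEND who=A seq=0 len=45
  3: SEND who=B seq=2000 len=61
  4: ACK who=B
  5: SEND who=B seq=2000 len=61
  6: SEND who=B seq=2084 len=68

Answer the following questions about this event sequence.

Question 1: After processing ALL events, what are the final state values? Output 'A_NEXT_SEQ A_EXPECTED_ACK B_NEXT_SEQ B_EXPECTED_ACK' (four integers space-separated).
After event 0: A_seq=0 A_ack=2000 B_seq=2061 B_ack=0
After event 1: A_seq=0 A_ack=2000 B_seq=2084 B_ack=0
After event 2: A_seq=45 A_ack=2000 B_seq=2084 B_ack=45
After event 3: A_seq=45 A_ack=2084 B_seq=2084 B_ack=45
After event 4: A_seq=45 A_ack=2084 B_seq=2084 B_ack=45
After event 5: A_seq=45 A_ack=2084 B_seq=2084 B_ack=45
After event 6: A_seq=45 A_ack=2152 B_seq=2152 B_ack=45

Answer: 45 2152 2152 45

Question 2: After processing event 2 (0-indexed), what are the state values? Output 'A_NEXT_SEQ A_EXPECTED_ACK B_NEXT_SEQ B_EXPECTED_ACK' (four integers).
After event 0: A_seq=0 A_ack=2000 B_seq=2061 B_ack=0
After event 1: A_seq=0 A_ack=2000 B_seq=2084 B_ack=0
After event 2: A_seq=45 A_ack=2000 B_seq=2084 B_ack=45

45 2000 2084 45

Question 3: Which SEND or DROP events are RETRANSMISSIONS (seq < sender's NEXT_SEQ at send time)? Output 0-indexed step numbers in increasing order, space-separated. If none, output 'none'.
Answer: 3 5

Derivation:
Step 0: DROP seq=2000 -> fresh
Step 1: SEND seq=2061 -> fresh
Step 2: SEND seq=0 -> fresh
Step 3: SEND seq=2000 -> retransmit
Step 5: SEND seq=2000 -> retransmit
Step 6: SEND seq=2084 -> fresh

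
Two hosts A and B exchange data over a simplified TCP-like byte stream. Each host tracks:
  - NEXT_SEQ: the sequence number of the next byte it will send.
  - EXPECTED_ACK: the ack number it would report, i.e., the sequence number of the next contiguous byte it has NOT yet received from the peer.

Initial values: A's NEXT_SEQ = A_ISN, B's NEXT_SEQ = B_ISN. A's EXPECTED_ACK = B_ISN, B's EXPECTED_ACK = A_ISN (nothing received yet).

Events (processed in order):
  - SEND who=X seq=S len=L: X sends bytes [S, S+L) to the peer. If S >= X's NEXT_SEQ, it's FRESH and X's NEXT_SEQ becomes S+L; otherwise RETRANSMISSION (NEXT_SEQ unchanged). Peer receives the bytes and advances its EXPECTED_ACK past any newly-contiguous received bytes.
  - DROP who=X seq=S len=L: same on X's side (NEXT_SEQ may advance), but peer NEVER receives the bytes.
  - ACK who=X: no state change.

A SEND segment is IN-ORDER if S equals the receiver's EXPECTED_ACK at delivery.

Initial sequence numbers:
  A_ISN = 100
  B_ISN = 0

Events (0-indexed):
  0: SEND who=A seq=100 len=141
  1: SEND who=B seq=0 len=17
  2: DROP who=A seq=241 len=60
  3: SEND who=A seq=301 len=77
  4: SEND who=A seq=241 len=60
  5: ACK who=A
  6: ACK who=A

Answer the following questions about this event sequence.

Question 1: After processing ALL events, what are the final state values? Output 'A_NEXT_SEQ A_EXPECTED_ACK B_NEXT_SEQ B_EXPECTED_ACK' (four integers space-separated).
After event 0: A_seq=241 A_ack=0 B_seq=0 B_ack=241
After event 1: A_seq=241 A_ack=17 B_seq=17 B_ack=241
After event 2: A_seq=301 A_ack=17 B_seq=17 B_ack=241
After event 3: A_seq=378 A_ack=17 B_seq=17 B_ack=241
After event 4: A_seq=378 A_ack=17 B_seq=17 B_ack=378
After event 5: A_seq=378 A_ack=17 B_seq=17 B_ack=378
After event 6: A_seq=378 A_ack=17 B_seq=17 B_ack=378

Answer: 378 17 17 378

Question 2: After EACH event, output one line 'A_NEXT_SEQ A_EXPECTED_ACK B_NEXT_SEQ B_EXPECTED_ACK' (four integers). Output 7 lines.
241 0 0 241
241 17 17 241
301 17 17 241
378 17 17 241
378 17 17 378
378 17 17 378
378 17 17 378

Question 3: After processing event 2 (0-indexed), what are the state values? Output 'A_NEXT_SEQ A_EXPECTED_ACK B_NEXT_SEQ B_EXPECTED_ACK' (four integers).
After event 0: A_seq=241 A_ack=0 B_seq=0 B_ack=241
After event 1: A_seq=241 A_ack=17 B_seq=17 B_ack=241
After event 2: A_seq=301 A_ack=17 B_seq=17 B_ack=241

301 17 17 241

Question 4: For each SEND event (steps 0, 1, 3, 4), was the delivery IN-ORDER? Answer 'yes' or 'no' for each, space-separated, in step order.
Answer: yes yes no yes

Derivation:
Step 0: SEND seq=100 -> in-order
Step 1: SEND seq=0 -> in-order
Step 3: SEND seq=301 -> out-of-order
Step 4: SEND seq=241 -> in-order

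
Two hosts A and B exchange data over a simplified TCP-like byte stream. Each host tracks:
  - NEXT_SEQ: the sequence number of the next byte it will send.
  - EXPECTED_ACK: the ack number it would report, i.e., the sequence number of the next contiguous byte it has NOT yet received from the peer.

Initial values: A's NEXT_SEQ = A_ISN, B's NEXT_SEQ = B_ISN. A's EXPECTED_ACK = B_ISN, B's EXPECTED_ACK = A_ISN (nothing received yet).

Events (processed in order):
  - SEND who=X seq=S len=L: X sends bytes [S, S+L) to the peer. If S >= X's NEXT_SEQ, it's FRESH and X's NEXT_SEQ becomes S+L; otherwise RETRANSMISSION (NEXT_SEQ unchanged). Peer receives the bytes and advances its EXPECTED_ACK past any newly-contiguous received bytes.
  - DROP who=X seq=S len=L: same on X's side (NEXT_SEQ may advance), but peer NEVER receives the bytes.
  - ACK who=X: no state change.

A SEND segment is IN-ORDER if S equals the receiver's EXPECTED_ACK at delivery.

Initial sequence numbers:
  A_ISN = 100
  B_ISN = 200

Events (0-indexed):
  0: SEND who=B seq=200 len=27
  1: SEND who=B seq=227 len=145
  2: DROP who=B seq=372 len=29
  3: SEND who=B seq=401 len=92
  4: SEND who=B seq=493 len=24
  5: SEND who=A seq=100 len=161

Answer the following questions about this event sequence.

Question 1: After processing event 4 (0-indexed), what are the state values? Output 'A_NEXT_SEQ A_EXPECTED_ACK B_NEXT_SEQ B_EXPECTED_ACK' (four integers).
After event 0: A_seq=100 A_ack=227 B_seq=227 B_ack=100
After event 1: A_seq=100 A_ack=372 B_seq=372 B_ack=100
After event 2: A_seq=100 A_ack=372 B_seq=401 B_ack=100
After event 3: A_seq=100 A_ack=372 B_seq=493 B_ack=100
After event 4: A_seq=100 A_ack=372 B_seq=517 B_ack=100

100 372 517 100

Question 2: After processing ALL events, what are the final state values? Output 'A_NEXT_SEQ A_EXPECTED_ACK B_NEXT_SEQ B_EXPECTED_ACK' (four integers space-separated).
After event 0: A_seq=100 A_ack=227 B_seq=227 B_ack=100
After event 1: A_seq=100 A_ack=372 B_seq=372 B_ack=100
After event 2: A_seq=100 A_ack=372 B_seq=401 B_ack=100
After event 3: A_seq=100 A_ack=372 B_seq=493 B_ack=100
After event 4: A_seq=100 A_ack=372 B_seq=517 B_ack=100
After event 5: A_seq=261 A_ack=372 B_seq=517 B_ack=261

Answer: 261 372 517 261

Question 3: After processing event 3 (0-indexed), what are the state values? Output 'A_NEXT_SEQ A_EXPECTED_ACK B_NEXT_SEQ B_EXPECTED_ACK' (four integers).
After event 0: A_seq=100 A_ack=227 B_seq=227 B_ack=100
After event 1: A_seq=100 A_ack=372 B_seq=372 B_ack=100
After event 2: A_seq=100 A_ack=372 B_seq=401 B_ack=100
After event 3: A_seq=100 A_ack=372 B_seq=493 B_ack=100

100 372 493 100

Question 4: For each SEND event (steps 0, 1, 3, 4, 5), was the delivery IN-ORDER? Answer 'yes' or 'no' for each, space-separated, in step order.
Answer: yes yes no no yes

Derivation:
Step 0: SEND seq=200 -> in-order
Step 1: SEND seq=227 -> in-order
Step 3: SEND seq=401 -> out-of-order
Step 4: SEND seq=493 -> out-of-order
Step 5: SEND seq=100 -> in-order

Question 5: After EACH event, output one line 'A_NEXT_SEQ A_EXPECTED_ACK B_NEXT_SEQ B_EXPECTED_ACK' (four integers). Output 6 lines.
100 227 227 100
100 372 372 100
100 372 401 100
100 372 493 100
100 372 517 100
261 372 517 261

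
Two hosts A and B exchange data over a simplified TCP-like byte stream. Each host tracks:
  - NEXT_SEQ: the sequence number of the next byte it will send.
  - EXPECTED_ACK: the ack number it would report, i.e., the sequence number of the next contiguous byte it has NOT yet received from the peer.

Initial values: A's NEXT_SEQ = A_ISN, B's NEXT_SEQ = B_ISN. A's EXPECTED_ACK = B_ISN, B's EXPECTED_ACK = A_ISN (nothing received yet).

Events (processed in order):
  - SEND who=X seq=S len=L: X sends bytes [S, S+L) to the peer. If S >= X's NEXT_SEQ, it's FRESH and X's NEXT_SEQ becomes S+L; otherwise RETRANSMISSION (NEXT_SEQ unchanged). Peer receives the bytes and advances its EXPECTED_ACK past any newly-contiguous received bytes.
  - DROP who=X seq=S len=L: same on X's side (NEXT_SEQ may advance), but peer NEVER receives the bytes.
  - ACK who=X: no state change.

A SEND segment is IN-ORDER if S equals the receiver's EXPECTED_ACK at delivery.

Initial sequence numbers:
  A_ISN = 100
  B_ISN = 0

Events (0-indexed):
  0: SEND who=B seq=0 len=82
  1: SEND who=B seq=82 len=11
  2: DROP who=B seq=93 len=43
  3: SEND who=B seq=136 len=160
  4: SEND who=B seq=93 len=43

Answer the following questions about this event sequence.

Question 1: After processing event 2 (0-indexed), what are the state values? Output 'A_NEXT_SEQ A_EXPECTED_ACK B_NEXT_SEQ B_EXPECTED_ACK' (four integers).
After event 0: A_seq=100 A_ack=82 B_seq=82 B_ack=100
After event 1: A_seq=100 A_ack=93 B_seq=93 B_ack=100
After event 2: A_seq=100 A_ack=93 B_seq=136 B_ack=100

100 93 136 100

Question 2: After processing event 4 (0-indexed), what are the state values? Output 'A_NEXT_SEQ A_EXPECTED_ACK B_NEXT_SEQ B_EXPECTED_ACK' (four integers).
After event 0: A_seq=100 A_ack=82 B_seq=82 B_ack=100
After event 1: A_seq=100 A_ack=93 B_seq=93 B_ack=100
After event 2: A_seq=100 A_ack=93 B_seq=136 B_ack=100
After event 3: A_seq=100 A_ack=93 B_seq=296 B_ack=100
After event 4: A_seq=100 A_ack=296 B_seq=296 B_ack=100

100 296 296 100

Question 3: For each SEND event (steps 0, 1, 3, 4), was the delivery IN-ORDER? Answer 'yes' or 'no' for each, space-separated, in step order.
Step 0: SEND seq=0 -> in-order
Step 1: SEND seq=82 -> in-order
Step 3: SEND seq=136 -> out-of-order
Step 4: SEND seq=93 -> in-order

Answer: yes yes no yes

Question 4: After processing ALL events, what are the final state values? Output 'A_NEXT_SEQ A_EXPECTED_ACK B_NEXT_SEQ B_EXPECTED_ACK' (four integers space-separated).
Answer: 100 296 296 100

Derivation:
After event 0: A_seq=100 A_ack=82 B_seq=82 B_ack=100
After event 1: A_seq=100 A_ack=93 B_seq=93 B_ack=100
After event 2: A_seq=100 A_ack=93 B_seq=136 B_ack=100
After event 3: A_seq=100 A_ack=93 B_seq=296 B_ack=100
After event 4: A_seq=100 A_ack=296 B_seq=296 B_ack=100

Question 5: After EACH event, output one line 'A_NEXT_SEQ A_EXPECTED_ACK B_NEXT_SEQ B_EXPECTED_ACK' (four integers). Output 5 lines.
100 82 82 100
100 93 93 100
100 93 136 100
100 93 296 100
100 296 296 100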